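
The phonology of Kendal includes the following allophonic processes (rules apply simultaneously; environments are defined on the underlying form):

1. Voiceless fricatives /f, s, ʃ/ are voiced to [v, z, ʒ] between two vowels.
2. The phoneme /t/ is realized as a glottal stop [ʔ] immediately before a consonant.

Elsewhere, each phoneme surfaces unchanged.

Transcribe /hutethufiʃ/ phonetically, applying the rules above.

[huteʔhuviʃ]

/h/ — not in any rule's target class → [h].
/u/ stays [u].
/t/ — between /u/ and /e/; rule 2 does not apply here → [t].
/e/ stays [e].
Rule 2 applies to /t/ (between /e/ and /h/: immediately before a consonant) → [ʔ].
/h/ stays [h].
/u/ stays [u].
Rule 1 applies to /f/ (between /u/ and /i/: between two vowels) → [v].
/i/ (between /f/ and /ʃ/) is unaffected → [i].
/ʃ/ (word-final) fails the environment for rule 1, so it stays [ʃ].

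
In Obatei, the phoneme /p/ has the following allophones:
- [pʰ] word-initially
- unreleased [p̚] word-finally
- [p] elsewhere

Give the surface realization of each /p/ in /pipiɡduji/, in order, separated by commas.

[pʰ], [p]

Occurrence 1 (position 1): word-initially → [pʰ].
Occurrence 2 (position 3): no conditioning environment matches → elsewhere allophone [p].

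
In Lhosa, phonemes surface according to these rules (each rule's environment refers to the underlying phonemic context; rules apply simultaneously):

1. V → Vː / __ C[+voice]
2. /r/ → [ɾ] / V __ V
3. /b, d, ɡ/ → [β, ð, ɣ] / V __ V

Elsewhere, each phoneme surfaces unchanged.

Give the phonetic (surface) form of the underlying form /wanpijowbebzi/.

[waːnpiːjoːwbeːbzi]

/w/ (word-initial) is unaffected → [w].
/a/ meets the environment for rule 1 (before a voiced consonant) → [aː].
/n/ (between /a/ and /p/): no rule targets it → [n].
/p/ (between /n/ and /i/): no rule targets it → [p].
/i/ (between /p/ and /j/) occurs before a voiced consonant → [iː] by rule 1.
/j/ (between /i/ and /o/): no rule targets it → [j].
Rule 1 applies to /o/ (between /j/ and /w/: before a voiced consonant) → [oː].
/w/ (between /o/ and /b/) is unaffected → [w].
/b/ — between /w/ and /e/; rule 3 does not apply here → [b].
/e/ (between /b/ and /b/): before a voiced consonant, so rule 1 applies → [eː].
/b/ (between /e/ and /z/) is in the target of rule 3 but the environment (between two vowels) is not met → [b].
/z/ (between /b/ and /i/) is unaffected → [z].
/i/ — word-final; rule 1 does not apply here → [i].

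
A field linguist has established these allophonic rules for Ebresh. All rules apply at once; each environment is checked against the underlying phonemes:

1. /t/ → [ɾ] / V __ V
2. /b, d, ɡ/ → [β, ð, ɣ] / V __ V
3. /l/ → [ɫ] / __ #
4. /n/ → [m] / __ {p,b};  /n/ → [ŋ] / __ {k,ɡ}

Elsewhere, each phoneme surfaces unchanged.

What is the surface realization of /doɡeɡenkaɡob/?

[doɣeɣeŋkaɣob]

/d/ (word-initial): rule 2 targets it, but not between two vowels → unchanged [d].
/o/ stays [o].
/ɡ/ (between /o/ and /e/): between two vowels, so rule 2 applies → [ɣ].
/e/ (between /ɡ/ and /ɡ/) is unaffected → [e].
/ɡ/ (between /e/ and /e/): between two vowels, so rule 2 applies → [ɣ].
/e/ (between /ɡ/ and /n/) is unaffected → [e].
Rule 4 applies to /n/ (between /e/ and /k/: before a labial or velar stop) → [ŋ].
/k/ stays [k].
/a/ — not in any rule's target class → [a].
/ɡ/ meets the environment for rule 2 (between two vowels) → [ɣ].
/o/ (between /ɡ/ and /b/): no rule targets it → [o].
/b/ (word-final): rule 2 targets it, but not between two vowels → unchanged [b].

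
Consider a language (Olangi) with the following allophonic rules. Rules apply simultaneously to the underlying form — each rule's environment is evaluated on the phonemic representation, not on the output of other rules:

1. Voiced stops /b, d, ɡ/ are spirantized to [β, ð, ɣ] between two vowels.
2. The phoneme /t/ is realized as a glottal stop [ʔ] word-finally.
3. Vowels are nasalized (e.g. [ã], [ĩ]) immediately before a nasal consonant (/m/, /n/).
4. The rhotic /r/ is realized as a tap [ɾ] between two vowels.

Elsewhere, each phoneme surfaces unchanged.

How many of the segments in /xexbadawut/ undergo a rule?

2

Segments that undergo a rule: /d/ → [ð] (rule 1); /t/ → [ʔ] (rule 2).
All other segments surface unchanged.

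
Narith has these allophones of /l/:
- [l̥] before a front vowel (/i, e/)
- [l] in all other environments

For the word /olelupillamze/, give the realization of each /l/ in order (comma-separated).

Occurrence 1 (position 2): before a front vowel (/i, e/) → [l̥].
Occurrence 2 (position 4): no conditioning environment matches → elsewhere allophone [l].
Occurrence 3 (position 8): no conditioning environment matches → elsewhere allophone [l].
Occurrence 4 (position 9): no conditioning environment matches → elsewhere allophone [l].

[l̥], [l], [l], [l]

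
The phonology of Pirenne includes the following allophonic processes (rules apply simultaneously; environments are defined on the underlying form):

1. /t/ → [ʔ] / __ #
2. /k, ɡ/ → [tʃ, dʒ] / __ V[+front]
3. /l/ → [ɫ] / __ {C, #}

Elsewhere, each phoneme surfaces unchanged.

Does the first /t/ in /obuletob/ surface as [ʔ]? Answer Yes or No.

No

/t/ (between /e/ and /o/) fails the environment for rule 1, so it stays [t].
The actual realization is [t], not [ʔ].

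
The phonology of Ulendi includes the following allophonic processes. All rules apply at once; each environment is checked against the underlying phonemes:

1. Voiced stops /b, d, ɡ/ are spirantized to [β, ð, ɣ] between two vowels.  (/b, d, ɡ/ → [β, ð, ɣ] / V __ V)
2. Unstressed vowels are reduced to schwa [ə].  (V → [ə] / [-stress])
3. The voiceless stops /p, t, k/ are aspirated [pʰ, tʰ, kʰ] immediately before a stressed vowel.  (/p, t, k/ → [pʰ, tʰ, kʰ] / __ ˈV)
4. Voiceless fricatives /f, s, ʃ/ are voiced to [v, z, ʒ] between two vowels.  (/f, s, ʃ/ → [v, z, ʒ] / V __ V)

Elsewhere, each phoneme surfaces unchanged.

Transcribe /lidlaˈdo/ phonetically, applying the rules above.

[lədləˈðo]

Rule 2 applies to /i/ (between /l/ and /d/: in an unstressed syllable) → [ə].
/d/ (between /i/ and /l/) is in the target of rule 1 but the environment (between two vowels) is not met → [d].
/a/ — between /l/ and /d/, in an unstressed syllable — surfaces as [ə] (rule 2).
/d/ meets the environment for rule 1 (between two vowels) → [ð].
/o/ — word-final; rule 2 does not apply here → [o].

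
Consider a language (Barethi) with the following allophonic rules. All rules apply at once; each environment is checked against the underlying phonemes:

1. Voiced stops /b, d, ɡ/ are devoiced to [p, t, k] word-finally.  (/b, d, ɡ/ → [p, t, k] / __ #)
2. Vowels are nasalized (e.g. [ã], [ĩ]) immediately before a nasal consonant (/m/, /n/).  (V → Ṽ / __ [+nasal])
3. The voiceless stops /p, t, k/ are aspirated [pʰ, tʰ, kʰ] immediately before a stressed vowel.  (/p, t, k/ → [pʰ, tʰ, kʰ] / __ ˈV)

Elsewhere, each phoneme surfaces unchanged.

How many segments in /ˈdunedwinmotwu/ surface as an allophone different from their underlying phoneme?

2

Segments that undergo a rule: /u/ → [ũ] (rule 2); /i/ → [ĩ] (rule 2).
All other segments surface unchanged.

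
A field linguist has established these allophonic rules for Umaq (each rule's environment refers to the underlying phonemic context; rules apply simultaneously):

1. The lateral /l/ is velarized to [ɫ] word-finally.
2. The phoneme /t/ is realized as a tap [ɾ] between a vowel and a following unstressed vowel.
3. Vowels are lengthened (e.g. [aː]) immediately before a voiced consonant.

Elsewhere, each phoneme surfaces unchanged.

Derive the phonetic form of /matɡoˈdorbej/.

[matɡoːˈdoːrbeːj]

/m/ (word-initial) is unaffected → [m].
/a/ (between /m/ and /t/) fails the environment for rule 3, so it stays [a].
/t/ (between /a/ and /ɡ/) fails the environment for rule 2, so it stays [t].
/ɡ/ (between /t/ and /o/): no rule targets it → [ɡ].
/o/ (between /ɡ/ and /d/) occurs before a voiced consonant → [oː] by rule 3.
/d/ stays [d].
Rule 3 applies to /o/ (between /d/ and /r/: before a voiced consonant) → [oː].
/r/ (between /o/ and /b/): no rule targets it → [r].
/b/ (between /r/ and /e/): no rule targets it → [b].
Rule 3 applies to /e/ (between /b/ and /j/: before a voiced consonant) → [eː].
/j/ (word-final): no rule targets it → [j].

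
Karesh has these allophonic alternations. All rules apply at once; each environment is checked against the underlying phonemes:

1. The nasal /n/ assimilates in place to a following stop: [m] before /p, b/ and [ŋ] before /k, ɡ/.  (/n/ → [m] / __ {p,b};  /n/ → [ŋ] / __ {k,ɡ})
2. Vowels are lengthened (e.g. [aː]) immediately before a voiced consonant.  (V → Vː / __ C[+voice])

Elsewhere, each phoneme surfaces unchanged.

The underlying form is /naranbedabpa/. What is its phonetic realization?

[naːraːmbeːdaːbpa]

/n/ — word-initial; rule 1 does not apply here → [n].
/a/ — between /n/ and /r/, before a voiced consonant — surfaces as [aː] (rule 2).
/r/ — not in any rule's target class → [r].
Rule 2 applies to /a/ (between /r/ and /n/: before a voiced consonant) → [aː].
Rule 1 applies to /n/ (between /a/ and /b/: before a labial or velar stop) → [m].
/b/ (between /n/ and /e/) is unaffected → [b].
Rule 2 applies to /e/ (between /b/ and /d/: before a voiced consonant) → [eː].
/d/ stays [d].
/a/ meets the environment for rule 2 (before a voiced consonant) → [aː].
/b/ (between /a/ and /p/): no rule targets it → [b].
/p/ (between /b/ and /a/): no rule targets it → [p].
/a/ (word-final): rule 2 targets it, but not before a voiced consonant → unchanged [a].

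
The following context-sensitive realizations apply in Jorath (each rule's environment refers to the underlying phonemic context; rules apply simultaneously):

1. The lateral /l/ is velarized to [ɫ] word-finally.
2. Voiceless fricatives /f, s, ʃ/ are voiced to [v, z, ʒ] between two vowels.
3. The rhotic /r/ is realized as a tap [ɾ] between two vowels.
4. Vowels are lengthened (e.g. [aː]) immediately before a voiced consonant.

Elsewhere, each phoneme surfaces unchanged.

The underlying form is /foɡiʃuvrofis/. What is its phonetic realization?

/f/ (word-initial): rule 2 targets it, but not between two vowels → unchanged [f].
/o/ — between /f/ and /ɡ/, before a voiced consonant — surfaces as [oː] (rule 4).
/ɡ/ (between /o/ and /i/): no rule targets it → [ɡ].
/i/ (between /ɡ/ and /ʃ/): rule 4 targets it, but not before a voiced consonant → unchanged [i].
/ʃ/ — between /i/ and /u/, between two vowels — surfaces as [ʒ] (rule 2).
/u/ (between /ʃ/ and /v/): before a voiced consonant, so rule 4 applies → [uː].
/v/ stays [v].
/r/ (between /v/ and /o/) is in the target of rule 3 but the environment (between two vowels) is not met → [r].
/o/ — between /r/ and /f/; rule 4 does not apply here → [o].
/f/ — between /o/ and /i/, between two vowels — surfaces as [v] (rule 2).
/i/ (between /f/ and /s/) is in the target of rule 4 but the environment (before a voiced consonant) is not met → [i].
/s/ — word-final; rule 2 does not apply here → [s].

[foːɡiʒuːvrovis]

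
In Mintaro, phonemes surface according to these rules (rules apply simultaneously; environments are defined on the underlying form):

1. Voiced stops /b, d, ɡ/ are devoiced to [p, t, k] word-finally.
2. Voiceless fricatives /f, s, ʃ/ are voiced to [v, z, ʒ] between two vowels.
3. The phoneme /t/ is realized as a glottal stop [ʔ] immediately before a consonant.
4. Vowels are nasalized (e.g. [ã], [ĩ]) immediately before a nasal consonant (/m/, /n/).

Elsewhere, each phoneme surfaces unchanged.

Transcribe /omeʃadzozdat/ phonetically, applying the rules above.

[õmeʒadzozdat]

/o/ — word-initial, before a nasal consonant — surfaces as [õ] (rule 4).
/m/ stays [m].
/e/ (between /m/ and /ʃ/): rule 4 targets it, but not before a nasal consonant → unchanged [e].
/ʃ/ — between /e/ and /a/, between two vowels — surfaces as [ʒ] (rule 2).
/a/ (between /ʃ/ and /d/): rule 4 targets it, but not before a nasal consonant → unchanged [a].
/d/ (between /a/ and /z/): rule 1 targets it, but not word-finally → unchanged [d].
/z/ (between /d/ and /o/) is unaffected → [z].
/o/ — between /z/ and /z/; rule 4 does not apply here → [o].
/z/ — not in any rule's target class → [z].
/d/ — between /z/ and /a/; rule 1 does not apply here → [d].
/a/ (between /d/ and /t/) fails the environment for rule 4, so it stays [a].
/t/ (word-final) fails the environment for rule 3, so it stays [t].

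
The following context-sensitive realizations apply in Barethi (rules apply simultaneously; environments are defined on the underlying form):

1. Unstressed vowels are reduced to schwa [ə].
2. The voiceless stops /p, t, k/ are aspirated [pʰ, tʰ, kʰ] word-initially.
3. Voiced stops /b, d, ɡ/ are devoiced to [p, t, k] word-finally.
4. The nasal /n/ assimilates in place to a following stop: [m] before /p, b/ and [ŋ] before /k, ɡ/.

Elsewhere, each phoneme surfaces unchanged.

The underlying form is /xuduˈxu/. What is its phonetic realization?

[xədəˈxu]

/x/ (word-initial): no rule targets it → [x].
/u/ — between /x/ and /d/, in an unstressed syllable — surfaces as [ə] (rule 1).
/d/ — between /u/ and /u/; rule 3 does not apply here → [d].
/u/ (between /d/ and /x/): in an unstressed syllable, so rule 1 applies → [ə].
/x/ (between /u/ and /u/): no rule targets it → [x].
/u/ (word-final): rule 1 targets it, but not in an unstressed syllable → unchanged [u].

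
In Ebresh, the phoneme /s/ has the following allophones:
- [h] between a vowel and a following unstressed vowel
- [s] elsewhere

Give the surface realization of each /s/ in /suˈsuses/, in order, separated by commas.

[s], [s], [h], [s]

Occurrence 1 (position 1): no conditioning environment matches → elsewhere allophone [s].
Occurrence 2 (position 3): no conditioning environment matches → elsewhere allophone [s].
Occurrence 3 (position 5): between a vowel and a following unstressed vowel → [h].
Occurrence 4 (position 7): no conditioning environment matches → elsewhere allophone [s].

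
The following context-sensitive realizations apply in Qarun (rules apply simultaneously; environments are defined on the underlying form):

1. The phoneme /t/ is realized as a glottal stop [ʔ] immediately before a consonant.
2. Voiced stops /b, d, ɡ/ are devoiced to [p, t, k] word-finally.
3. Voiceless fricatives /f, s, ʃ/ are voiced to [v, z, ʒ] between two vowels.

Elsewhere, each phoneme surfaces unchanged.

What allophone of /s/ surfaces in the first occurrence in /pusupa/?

[z]

/s/ (between /u/ and /u/): between two vowels, so rule 3 applies → [z].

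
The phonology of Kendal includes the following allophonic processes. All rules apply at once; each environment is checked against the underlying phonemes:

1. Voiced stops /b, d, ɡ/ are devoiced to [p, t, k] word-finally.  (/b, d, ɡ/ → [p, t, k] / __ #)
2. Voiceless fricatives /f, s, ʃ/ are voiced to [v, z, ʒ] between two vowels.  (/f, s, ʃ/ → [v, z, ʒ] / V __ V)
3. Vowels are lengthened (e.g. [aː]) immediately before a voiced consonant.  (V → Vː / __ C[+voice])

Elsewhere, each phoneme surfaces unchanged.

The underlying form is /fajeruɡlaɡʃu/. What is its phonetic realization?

/f/ (word-initial): rule 2 targets it, but not between two vowels → unchanged [f].
Rule 3 applies to /a/ (between /f/ and /j/: before a voiced consonant) → [aː].
/e/ — between /j/ and /r/, before a voiced consonant — surfaces as [eː] (rule 3).
/u/ (between /r/ and /ɡ/) occurs before a voiced consonant → [uː] by rule 3.
/ɡ/ — between /u/ and /l/; rule 1 does not apply here → [ɡ].
Rule 3 applies to /a/ (between /l/ and /ɡ/: before a voiced consonant) → [aː].
/ɡ/ (between /a/ and /ʃ/): rule 1 targets it, but not word-finally → unchanged [ɡ].
/ʃ/ — between /ɡ/ and /u/; rule 2 does not apply here → [ʃ].
/u/ (word-final) is in the target of rule 3 but the environment (before a voiced consonant) is not met → [u].

[faːjeːruːɡlaːɡʃu]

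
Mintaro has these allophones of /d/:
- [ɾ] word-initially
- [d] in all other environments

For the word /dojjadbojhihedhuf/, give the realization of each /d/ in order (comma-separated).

Occurrence 1 (position 1): word-initially → [ɾ].
Occurrence 2 (position 6): no conditioning environment matches → elsewhere allophone [d].
Occurrence 3 (position 14): no conditioning environment matches → elsewhere allophone [d].

[ɾ], [d], [d]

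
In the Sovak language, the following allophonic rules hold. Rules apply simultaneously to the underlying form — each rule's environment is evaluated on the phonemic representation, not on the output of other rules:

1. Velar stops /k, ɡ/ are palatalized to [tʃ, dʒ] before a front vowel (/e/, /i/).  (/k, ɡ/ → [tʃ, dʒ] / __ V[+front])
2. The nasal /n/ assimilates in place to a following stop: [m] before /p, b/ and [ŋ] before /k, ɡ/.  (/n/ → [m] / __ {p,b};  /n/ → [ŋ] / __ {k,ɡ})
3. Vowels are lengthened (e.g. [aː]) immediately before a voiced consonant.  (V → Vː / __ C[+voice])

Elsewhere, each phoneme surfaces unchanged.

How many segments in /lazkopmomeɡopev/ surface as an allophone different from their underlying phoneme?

Segments that undergo a rule: /a/ → [aː] (rule 3); /o/ → [oː] (rule 3); /e/ → [eː] (rule 3); /e/ → [eː] (rule 3).
All other segments surface unchanged.

4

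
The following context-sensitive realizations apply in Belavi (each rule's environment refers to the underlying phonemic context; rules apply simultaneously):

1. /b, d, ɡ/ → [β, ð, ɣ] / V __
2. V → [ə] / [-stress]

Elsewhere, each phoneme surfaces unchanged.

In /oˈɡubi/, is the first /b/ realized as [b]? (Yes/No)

Rule 1 applies to /b/ (between /u/ and /i/: immediately after a vowel) → [β].
The actual realization is [β], not [b].

No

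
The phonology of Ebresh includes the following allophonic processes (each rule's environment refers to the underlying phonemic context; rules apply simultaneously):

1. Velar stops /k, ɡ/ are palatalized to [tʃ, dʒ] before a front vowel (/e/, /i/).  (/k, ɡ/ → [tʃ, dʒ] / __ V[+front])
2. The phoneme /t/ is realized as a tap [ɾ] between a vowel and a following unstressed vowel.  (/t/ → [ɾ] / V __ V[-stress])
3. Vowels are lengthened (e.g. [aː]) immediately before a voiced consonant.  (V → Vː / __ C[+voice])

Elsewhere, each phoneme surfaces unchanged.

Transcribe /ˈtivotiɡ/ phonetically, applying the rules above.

[ˈtiːvoɾiːɡ]

/t/ — word-initial; rule 2 does not apply here → [t].
/i/ (between /t/ and /v/): before a voiced consonant, so rule 3 applies → [iː].
/v/ (between /i/ and /o/) is unaffected → [v].
/o/ (between /v/ and /t/): rule 3 targets it, but not before a voiced consonant → unchanged [o].
/t/ — between /o/ and /i/, between a vowel and a following unstressed vowel — surfaces as [ɾ] (rule 2).
Rule 3 applies to /i/ (between /t/ and /ɡ/: before a voiced consonant) → [iː].
/ɡ/ — word-final; rule 1 does not apply here → [ɡ].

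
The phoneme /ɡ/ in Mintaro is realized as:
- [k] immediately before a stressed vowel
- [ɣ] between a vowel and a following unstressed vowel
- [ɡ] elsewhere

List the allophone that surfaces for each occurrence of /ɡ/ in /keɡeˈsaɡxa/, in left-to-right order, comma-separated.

Occurrence 1 (position 3): between a vowel and a following unstressed vowel → [ɣ].
Occurrence 2 (position 7): no conditioning environment matches → elsewhere allophone [ɡ].

[ɣ], [ɡ]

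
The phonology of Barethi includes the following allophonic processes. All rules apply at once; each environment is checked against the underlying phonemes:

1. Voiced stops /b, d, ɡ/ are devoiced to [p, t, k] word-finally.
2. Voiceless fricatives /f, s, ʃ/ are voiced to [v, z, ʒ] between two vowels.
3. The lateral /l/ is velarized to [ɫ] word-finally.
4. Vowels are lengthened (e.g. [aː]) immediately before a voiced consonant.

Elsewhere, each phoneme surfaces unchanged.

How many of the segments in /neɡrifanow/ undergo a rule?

Segments that undergo a rule: /e/ → [eː] (rule 4); /f/ → [v] (rule 2); /a/ → [aː] (rule 4); /o/ → [oː] (rule 4).
All other segments surface unchanged.

4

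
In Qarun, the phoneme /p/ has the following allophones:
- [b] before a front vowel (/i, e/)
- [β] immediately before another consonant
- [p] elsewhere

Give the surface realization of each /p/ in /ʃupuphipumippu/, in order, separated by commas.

[p], [β], [p], [β], [p]

Occurrence 1 (position 3): no conditioning environment matches → elsewhere allophone [p].
Occurrence 2 (position 5): immediately before another consonant → [β].
Occurrence 3 (position 8): no conditioning environment matches → elsewhere allophone [p].
Occurrence 4 (position 12): immediately before another consonant → [β].
Occurrence 5 (position 13): no conditioning environment matches → elsewhere allophone [p].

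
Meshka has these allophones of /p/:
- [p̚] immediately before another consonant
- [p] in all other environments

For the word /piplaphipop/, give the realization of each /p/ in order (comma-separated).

Occurrence 1 (position 1): no conditioning environment matches → elsewhere allophone [p].
Occurrence 2 (position 3): immediately before another consonant → [p̚].
Occurrence 3 (position 6): immediately before another consonant → [p̚].
Occurrence 4 (position 9): no conditioning environment matches → elsewhere allophone [p].
Occurrence 5 (position 11): no conditioning environment matches → elsewhere allophone [p].

[p], [p̚], [p̚], [p], [p]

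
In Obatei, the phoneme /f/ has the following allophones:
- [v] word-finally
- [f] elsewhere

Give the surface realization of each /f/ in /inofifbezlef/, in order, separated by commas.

[f], [f], [v]

Occurrence 1 (position 4): no conditioning environment matches → elsewhere allophone [f].
Occurrence 2 (position 6): no conditioning environment matches → elsewhere allophone [f].
Occurrence 3 (position 12): word-finally → [v].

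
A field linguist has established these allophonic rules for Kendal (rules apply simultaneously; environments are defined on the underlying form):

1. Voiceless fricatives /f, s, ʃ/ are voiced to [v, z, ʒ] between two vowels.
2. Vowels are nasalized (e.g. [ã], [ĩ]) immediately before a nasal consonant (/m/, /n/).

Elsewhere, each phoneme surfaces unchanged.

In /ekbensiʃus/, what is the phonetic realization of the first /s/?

/s/ (between /n/ and /i/): rule 1 targets it, but not between two vowels → unchanged [s].

[s]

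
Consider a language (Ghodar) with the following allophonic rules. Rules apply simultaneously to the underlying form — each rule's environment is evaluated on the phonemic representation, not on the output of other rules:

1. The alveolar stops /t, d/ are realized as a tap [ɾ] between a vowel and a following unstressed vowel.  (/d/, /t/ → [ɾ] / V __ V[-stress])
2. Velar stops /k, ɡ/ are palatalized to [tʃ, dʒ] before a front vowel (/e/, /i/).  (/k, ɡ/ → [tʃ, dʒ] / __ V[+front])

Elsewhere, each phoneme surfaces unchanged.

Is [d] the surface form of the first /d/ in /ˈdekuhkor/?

Yes

/d/ (word-initial) fails the environment for rule 1, so it stays [d].
The actual realization is [d], which matches [d].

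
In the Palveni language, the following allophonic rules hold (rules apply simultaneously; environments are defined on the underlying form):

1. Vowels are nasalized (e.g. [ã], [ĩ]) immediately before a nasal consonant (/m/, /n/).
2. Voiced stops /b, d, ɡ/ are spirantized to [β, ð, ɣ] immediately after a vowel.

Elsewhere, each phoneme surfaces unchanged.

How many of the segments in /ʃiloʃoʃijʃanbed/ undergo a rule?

2

Segments that undergo a rule: /a/ → [ã] (rule 1); /d/ → [ð] (rule 2).
All other segments surface unchanged.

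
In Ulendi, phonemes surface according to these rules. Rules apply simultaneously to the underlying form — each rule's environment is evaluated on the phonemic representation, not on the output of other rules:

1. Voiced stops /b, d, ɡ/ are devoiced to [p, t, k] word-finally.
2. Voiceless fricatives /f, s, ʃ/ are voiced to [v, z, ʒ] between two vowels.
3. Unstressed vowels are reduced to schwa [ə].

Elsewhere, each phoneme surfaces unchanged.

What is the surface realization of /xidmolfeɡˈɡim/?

/x/ (word-initial): no rule targets it → [x].
/i/ (between /x/ and /d/): in an unstressed syllable, so rule 3 applies → [ə].
/d/ (between /i/ and /m/): rule 1 targets it, but not word-finally → unchanged [d].
/m/ — not in any rule's target class → [m].
/o/ — between /m/ and /l/, in an unstressed syllable — surfaces as [ə] (rule 3).
/l/ stays [l].
/f/ (between /l/ and /e/) is in the target of rule 2 but the environment (between two vowels) is not met → [f].
/e/ (between /f/ and /ɡ/) occurs in an unstressed syllable → [ə] by rule 3.
/ɡ/ (between /e/ and /ɡ/) fails the environment for rule 1, so it stays [ɡ].
/ɡ/ — between /ɡ/ and /i/; rule 1 does not apply here → [ɡ].
/i/ (between /ɡ/ and /m/) fails the environment for rule 3, so it stays [i].
/m/ (word-final): no rule targets it → [m].

[xədməlfəɡˈɡim]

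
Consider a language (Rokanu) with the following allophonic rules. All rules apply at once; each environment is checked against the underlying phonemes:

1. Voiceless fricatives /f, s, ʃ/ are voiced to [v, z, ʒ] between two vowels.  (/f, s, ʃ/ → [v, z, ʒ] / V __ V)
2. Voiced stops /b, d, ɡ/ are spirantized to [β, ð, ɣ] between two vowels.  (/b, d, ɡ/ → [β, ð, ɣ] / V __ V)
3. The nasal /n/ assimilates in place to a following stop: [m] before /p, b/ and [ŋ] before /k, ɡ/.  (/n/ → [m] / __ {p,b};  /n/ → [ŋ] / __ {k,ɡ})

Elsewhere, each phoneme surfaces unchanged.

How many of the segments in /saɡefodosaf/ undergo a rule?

4

Segments that undergo a rule: /ɡ/ → [ɣ] (rule 2); /f/ → [v] (rule 1); /d/ → [ð] (rule 2); /s/ → [z] (rule 1).
All other segments surface unchanged.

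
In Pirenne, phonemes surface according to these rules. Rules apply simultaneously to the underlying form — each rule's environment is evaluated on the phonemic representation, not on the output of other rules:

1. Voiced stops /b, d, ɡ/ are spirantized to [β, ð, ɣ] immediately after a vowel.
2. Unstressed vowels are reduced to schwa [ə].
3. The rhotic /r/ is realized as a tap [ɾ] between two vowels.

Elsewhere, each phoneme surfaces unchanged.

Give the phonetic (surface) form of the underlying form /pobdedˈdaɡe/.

/p/ stays [p].
/o/ (between /p/ and /b/): in an unstressed syllable, so rule 2 applies → [ə].
/b/ (between /o/ and /d/) occurs immediately after a vowel → [β] by rule 1.
/d/ — between /b/ and /e/; rule 1 does not apply here → [d].
/e/ (between /d/ and /d/) occurs in an unstressed syllable → [ə] by rule 2.
/d/ — between /e/ and /d/, immediately after a vowel — surfaces as [ð] (rule 1).
/d/ (between /d/ and /a/) fails the environment for rule 1, so it stays [d].
/a/ (between /d/ and /ɡ/) fails the environment for rule 2, so it stays [a].
Rule 1 applies to /ɡ/ (between /a/ and /e/: immediately after a vowel) → [ɣ].
/e/ meets the environment for rule 2 (in an unstressed syllable) → [ə].

[pəβdəðˈdaɣə]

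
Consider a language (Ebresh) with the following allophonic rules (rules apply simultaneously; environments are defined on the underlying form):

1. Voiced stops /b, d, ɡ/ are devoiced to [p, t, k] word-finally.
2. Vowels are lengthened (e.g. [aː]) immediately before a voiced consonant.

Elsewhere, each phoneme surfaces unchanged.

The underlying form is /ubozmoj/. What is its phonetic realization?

[uːboːzmoːj]

/u/ — word-initial, before a voiced consonant — surfaces as [uː] (rule 2).
/b/ (between /u/ and /o/): rule 1 targets it, but not word-finally → unchanged [b].
/o/ (between /b/ and /z/) occurs before a voiced consonant → [oː] by rule 2.
/z/ (between /o/ and /m/): no rule targets it → [z].
/m/ (between /z/ and /o/): no rule targets it → [m].
/o/ (between /m/ and /j/): before a voiced consonant, so rule 2 applies → [oː].
/j/ (word-final) is unaffected → [j].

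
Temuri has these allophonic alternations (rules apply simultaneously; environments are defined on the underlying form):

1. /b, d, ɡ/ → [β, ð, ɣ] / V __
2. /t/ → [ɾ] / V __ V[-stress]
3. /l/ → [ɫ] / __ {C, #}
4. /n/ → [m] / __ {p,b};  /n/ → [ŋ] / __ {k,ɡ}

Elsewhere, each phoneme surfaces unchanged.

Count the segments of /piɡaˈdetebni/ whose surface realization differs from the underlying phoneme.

Segments that undergo a rule: /ɡ/ → [ɣ] (rule 1); /d/ → [ð] (rule 1); /t/ → [ɾ] (rule 2); /b/ → [β] (rule 1).
All other segments surface unchanged.

4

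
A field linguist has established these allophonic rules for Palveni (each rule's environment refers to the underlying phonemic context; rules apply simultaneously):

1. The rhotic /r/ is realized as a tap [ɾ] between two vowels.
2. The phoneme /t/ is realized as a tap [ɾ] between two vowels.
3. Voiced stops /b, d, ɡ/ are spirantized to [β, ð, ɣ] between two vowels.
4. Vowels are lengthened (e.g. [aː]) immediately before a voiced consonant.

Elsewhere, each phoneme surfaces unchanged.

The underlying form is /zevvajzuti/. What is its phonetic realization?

/z/ (word-initial): no rule targets it → [z].
/e/ meets the environment for rule 4 (before a voiced consonant) → [eː].
/v/ stays [v].
/v/ (between /v/ and /a/) is unaffected → [v].
/a/ (between /v/ and /j/) occurs before a voiced consonant → [aː] by rule 4.
/j/ (between /a/ and /z/) is unaffected → [j].
/z/ stays [z].
/u/ (between /z/ and /t/): rule 4 targets it, but not before a voiced consonant → unchanged [u].
/t/ (between /u/ and /i/) occurs between two vowels → [ɾ] by rule 2.
/i/ (word-final) fails the environment for rule 4, so it stays [i].

[zeːvvaːjzuɾi]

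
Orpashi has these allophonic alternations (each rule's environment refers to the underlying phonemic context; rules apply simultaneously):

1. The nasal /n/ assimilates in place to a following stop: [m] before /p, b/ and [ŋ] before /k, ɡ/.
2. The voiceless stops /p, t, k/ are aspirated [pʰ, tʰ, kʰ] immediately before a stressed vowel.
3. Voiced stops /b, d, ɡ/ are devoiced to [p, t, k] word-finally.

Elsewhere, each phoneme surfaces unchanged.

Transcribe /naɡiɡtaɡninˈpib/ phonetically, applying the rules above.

[naɡiɡtaɡnimˈpʰip]

/n/ — word-initial; rule 1 does not apply here → [n].
/a/ (between /n/ and /ɡ/) is unaffected → [a].
/ɡ/ (between /a/ and /i/) is in the target of rule 3 but the environment (word-finally) is not met → [ɡ].
/i/ (between /ɡ/ and /ɡ/) is unaffected → [i].
/ɡ/ (between /i/ and /t/): rule 3 targets it, but not word-finally → unchanged [ɡ].
/t/ — between /ɡ/ and /a/; rule 2 does not apply here → [t].
/a/ (between /t/ and /ɡ/): no rule targets it → [a].
/ɡ/ (between /a/ and /n/) is in the target of rule 3 but the environment (word-finally) is not met → [ɡ].
/n/ (between /ɡ/ and /i/) fails the environment for rule 1, so it stays [n].
/i/ (between /n/ and /n/) is unaffected → [i].
/n/ (between /i/ and /p/): before a labial or velar stop, so rule 1 applies → [m].
/p/ (between /n/ and /i/) occurs immediately before a stressed vowel → [pʰ] by rule 2.
/i/ — not in any rule's target class → [i].
/b/ (word-final) occurs word-finally → [p] by rule 3.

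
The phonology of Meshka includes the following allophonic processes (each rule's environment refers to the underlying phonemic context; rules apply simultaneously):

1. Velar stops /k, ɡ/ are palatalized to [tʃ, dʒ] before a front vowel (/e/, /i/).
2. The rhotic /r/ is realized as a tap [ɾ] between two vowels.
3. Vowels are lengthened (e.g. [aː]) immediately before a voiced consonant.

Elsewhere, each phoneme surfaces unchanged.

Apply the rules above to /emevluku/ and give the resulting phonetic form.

/e/ meets the environment for rule 3 (before a voiced consonant) → [eː].
/m/ — not in any rule's target class → [m].
/e/ (between /m/ and /v/) occurs before a voiced consonant → [eː] by rule 3.
/v/ stays [v].
/l/ stays [l].
/u/ — between /l/ and /k/; rule 3 does not apply here → [u].
/k/ (between /u/ and /u/) fails the environment for rule 1, so it stays [k].
/u/ (word-final) is in the target of rule 3 but the environment (before a voiced consonant) is not met → [u].

[eːmeːvluku]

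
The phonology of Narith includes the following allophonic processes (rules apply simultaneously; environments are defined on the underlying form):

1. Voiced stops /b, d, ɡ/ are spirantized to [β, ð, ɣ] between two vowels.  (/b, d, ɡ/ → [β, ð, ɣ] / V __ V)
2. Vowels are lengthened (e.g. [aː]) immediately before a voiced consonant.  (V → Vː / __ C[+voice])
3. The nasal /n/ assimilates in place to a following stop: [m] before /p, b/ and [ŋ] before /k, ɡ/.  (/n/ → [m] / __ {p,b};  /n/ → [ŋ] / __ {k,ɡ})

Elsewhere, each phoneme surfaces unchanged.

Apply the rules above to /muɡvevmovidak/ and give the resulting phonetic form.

/m/ (word-initial) is unaffected → [m].
/u/ meets the environment for rule 2 (before a voiced consonant) → [uː].
/ɡ/ (between /u/ and /v/) is in the target of rule 1 but the environment (between two vowels) is not met → [ɡ].
/v/ stays [v].
/e/ (between /v/ and /v/) occurs before a voiced consonant → [eː] by rule 2.
/v/ — not in any rule's target class → [v].
/m/ (between /v/ and /o/) is unaffected → [m].
Rule 2 applies to /o/ (between /m/ and /v/: before a voiced consonant) → [oː].
/v/ stays [v].
/i/ meets the environment for rule 2 (before a voiced consonant) → [iː].
/d/ (between /i/ and /a/): between two vowels, so rule 1 applies → [ð].
/a/ (between /d/ and /k/) is in the target of rule 2 but the environment (before a voiced consonant) is not met → [a].
/k/ stays [k].

[muːɡveːvmoːviːðak]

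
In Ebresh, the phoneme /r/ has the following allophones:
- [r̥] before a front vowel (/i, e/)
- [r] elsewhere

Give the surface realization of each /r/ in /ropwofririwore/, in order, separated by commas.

[r], [r̥], [r̥], [r̥]

Occurrence 1 (position 1): no conditioning environment matches → elsewhere allophone [r].
Occurrence 2 (position 7): before a front vowel (/i, e/) → [r̥].
Occurrence 3 (position 9): before a front vowel (/i, e/) → [r̥].
Occurrence 4 (position 13): before a front vowel (/i, e/) → [r̥].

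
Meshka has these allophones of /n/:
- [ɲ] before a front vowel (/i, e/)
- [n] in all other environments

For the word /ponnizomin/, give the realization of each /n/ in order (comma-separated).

[n], [ɲ], [n]

Occurrence 1 (position 3): no conditioning environment matches → elsewhere allophone [n].
Occurrence 2 (position 4): before a front vowel (/i, e/) → [ɲ].
Occurrence 3 (position 10): no conditioning environment matches → elsewhere allophone [n].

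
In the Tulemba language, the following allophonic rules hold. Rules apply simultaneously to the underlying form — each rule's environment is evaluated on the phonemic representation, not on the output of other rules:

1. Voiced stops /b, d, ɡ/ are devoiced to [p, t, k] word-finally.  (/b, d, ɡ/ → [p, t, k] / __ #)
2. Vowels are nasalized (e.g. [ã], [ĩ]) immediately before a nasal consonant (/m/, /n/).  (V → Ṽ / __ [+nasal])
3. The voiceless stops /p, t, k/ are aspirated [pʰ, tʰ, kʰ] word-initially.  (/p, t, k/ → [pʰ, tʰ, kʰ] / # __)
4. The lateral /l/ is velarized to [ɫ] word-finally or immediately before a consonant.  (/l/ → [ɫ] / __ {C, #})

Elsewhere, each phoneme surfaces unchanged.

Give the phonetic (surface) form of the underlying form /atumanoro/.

/a/ (word-initial): rule 2 targets it, but not before a nasal consonant → unchanged [a].
/t/ (between /a/ and /u/): rule 3 targets it, but not word-initially → unchanged [t].
/u/ meets the environment for rule 2 (before a nasal consonant) → [ũ].
/m/ — not in any rule's target class → [m].
/a/ (between /m/ and /n/) occurs before a nasal consonant → [ã] by rule 2.
/n/ — not in any rule's target class → [n].
/o/ (between /n/ and /r/): rule 2 targets it, but not before a nasal consonant → unchanged [o].
/r/ (between /o/ and /o/): no rule targets it → [r].
/o/ (word-final) is in the target of rule 2 but the environment (before a nasal consonant) is not met → [o].

[atũmãnoro]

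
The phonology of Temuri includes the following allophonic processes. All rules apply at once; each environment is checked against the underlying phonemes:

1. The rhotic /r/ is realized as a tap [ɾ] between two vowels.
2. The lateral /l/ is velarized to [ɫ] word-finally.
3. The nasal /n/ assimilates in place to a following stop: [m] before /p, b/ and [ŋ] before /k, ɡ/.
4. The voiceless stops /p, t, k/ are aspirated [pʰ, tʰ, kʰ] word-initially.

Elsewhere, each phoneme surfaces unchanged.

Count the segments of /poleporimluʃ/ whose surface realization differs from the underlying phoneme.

Segments that undergo a rule: /p/ → [pʰ] (rule 4); /r/ → [ɾ] (rule 1).
All other segments surface unchanged.

2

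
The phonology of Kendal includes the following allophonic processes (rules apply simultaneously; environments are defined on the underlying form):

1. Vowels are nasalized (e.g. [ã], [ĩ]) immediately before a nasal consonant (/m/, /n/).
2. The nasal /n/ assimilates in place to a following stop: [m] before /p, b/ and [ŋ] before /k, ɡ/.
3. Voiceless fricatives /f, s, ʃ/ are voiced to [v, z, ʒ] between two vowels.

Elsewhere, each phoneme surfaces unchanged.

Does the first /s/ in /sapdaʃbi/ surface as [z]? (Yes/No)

/s/ (word-initial) is in the target of rule 3 but the environment (between two vowels) is not met → [s].
The actual realization is [s], not [z].

No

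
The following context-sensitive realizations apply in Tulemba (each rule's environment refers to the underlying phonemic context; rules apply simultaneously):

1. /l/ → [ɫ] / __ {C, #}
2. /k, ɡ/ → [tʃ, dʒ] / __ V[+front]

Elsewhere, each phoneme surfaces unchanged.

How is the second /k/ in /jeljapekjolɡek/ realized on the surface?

[k]

/k/ (word-final) is in the target of rule 2 but the environment (before a front vowel) is not met → [k].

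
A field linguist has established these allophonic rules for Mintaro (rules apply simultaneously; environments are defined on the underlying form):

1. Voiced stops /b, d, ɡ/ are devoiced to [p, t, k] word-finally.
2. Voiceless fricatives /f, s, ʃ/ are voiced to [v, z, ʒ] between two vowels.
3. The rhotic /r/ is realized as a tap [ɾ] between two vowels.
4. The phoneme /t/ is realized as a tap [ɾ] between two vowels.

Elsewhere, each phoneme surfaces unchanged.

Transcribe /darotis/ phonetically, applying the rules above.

/d/ (word-initial) is in the target of rule 1 but the environment (word-finally) is not met → [d].
/a/ stays [a].
/r/ (between /a/ and /o/): between two vowels, so rule 3 applies → [ɾ].
/o/ stays [o].
/t/ (between /o/ and /i/) occurs between two vowels → [ɾ] by rule 4.
/i/ (between /t/ and /s/) is unaffected → [i].
/s/ (word-final): rule 2 targets it, but not between two vowels → unchanged [s].

[daɾoɾis]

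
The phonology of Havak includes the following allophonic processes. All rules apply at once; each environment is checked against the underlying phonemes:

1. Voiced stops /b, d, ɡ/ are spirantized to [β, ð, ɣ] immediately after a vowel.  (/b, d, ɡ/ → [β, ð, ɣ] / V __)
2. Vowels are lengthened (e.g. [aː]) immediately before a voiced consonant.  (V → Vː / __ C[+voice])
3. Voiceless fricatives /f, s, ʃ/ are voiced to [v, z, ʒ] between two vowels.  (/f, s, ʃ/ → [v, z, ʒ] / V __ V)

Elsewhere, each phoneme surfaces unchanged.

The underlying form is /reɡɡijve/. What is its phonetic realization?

[reːɣɡiːjve]

/r/ (word-initial) is unaffected → [r].
/e/ (between /r/ and /ɡ/): before a voiced consonant, so rule 2 applies → [eː].
/ɡ/ — between /e/ and /ɡ/, immediately after a vowel — surfaces as [ɣ] (rule 1).
/ɡ/ (between /ɡ/ and /i/) fails the environment for rule 1, so it stays [ɡ].
/i/ (between /ɡ/ and /j/): before a voiced consonant, so rule 2 applies → [iː].
/j/ (between /i/ and /v/) is unaffected → [j].
/v/ stays [v].
/e/ — word-final; rule 2 does not apply here → [e].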